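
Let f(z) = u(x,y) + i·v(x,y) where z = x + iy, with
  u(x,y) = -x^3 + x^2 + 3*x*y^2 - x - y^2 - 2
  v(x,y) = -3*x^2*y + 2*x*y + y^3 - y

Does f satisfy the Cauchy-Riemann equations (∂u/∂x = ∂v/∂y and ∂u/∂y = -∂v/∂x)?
∂u/∂x = -3*x^2 + 2*x + 3*y^2 - 1
∂v/∂y = -3*x^2 + 2*x + 3*y^2 - 1
∂u/∂y = 6*x*y - 2*y
∂v/∂x = -6*x*y + 2*y
∂u/∂x = ∂v/∂y and ∂u/∂y = -∂v/∂x hold identically; f is analytic.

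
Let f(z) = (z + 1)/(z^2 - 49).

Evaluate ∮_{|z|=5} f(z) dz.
0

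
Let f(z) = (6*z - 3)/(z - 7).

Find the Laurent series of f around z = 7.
Put w = z - (7), i.e. z = w + 7. The denominator is w, so it suffices to rewrite the numerator in powers of w.

P(z) = 6*z - 3
P(w + 7) = 39 + 6*w

Dividing each term by w:
  f = 39/w + 6

Substituting back w = z - 7:
  f(z) = 39/(z - 7) + 6

The series is finite because the numerator is a polynomial; the negative powers form the principal part, and the coefficient of 1/(z - 7) gives Res(f, 7) = 39.

Final answer: 39/(z - 7) + 6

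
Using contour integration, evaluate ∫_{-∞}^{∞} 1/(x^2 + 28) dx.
Let f(z) = 1/(z^2 + 28). The denominator has no real zeros and deg Q - deg P = 2 ≥ 2, so the integral of f over the upper semicircle |z| = R tends to 0 as R → ∞. Closing the contour in the upper half-plane,
  ∫_{-∞}^{∞} f(x) dx = 2πi · Σ Res(f, z_k)  over the poles with Im z_k > 0.

Zeros of the denominator: z^2 + 28 = 0 gives z = ±2*sqrt(7)*I.
Upper half-plane: z = 2*sqrt(7)*I (simple).

Each pole is a simple zero of Q(z) = z^2 + 28, so Res(f, z₀) = P(z₀)/Q'(z₀) with P(z) = 1, Q'(z) = 2*z:
  Res(f, 2*sqrt(7)*I) = (1)/(4*sqrt(7)*I) = -sqrt(7)*I/28

∫_{-∞}^{∞} f(x) dx = 2πi · (-sqrt(7)*I/28) = sqrt(7)*pi/14

Final answer: sqrt(7)*pi/14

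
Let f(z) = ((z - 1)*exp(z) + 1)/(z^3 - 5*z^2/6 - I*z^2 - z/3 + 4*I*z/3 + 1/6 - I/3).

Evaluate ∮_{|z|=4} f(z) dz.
pi*(72/61 - 60*I/61)*exp(-1/2 + I) + pi*(-72/61 + 60*I/61)*exp(1/3)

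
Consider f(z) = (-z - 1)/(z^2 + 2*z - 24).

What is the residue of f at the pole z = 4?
-1/2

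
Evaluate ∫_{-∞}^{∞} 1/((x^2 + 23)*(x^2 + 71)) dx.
Let f(z) = 1/((z^2 + 23)*(z^2 + 71)). The denominator has no real zeros and deg Q - deg P = 4 ≥ 2, so the integral of f over the upper semicircle |z| = R tends to 0 as R → ∞. Closing the contour in the upper half-plane,
  ∫_{-∞}^{∞} f(x) dx = 2πi · Σ Res(f, z_k)  over the poles with Im z_k > 0.

Zeros of the denominator: z^2 + 23 = 0 gives z = ±sqrt(23)*I; z^2 + 71 = 0 gives z = ±sqrt(71)*I.
Upper half-plane: z = sqrt(23)*I, z = sqrt(71)*I (simple).

Each pole is a simple zero of Q(z) = z^4 + 94*z^2 + 1633, so Res(f, z₀) = P(z₀)/Q'(z₀) with P(z) = 1, Q'(z) = 4*z^3 + 188*z:
  Res(f, sqrt(23)*I) = (1)/(96*sqrt(23)*I) = -sqrt(23)*I/2208
  Res(f, sqrt(71)*I) = (1)/(-96*sqrt(71)*I) = sqrt(71)*I/6816

Sum of residues: I*(-sqrt(23)/2208 + sqrt(71)/6816)
∫_{-∞}^{∞} f(x) dx = 2πi · (I*(-sqrt(23)/2208 + sqrt(71)/6816)) = pi*(-23*sqrt(71) + 71*sqrt(23))/78384

Final answer: pi*(-23*sqrt(71) + 71*sqrt(23))/78384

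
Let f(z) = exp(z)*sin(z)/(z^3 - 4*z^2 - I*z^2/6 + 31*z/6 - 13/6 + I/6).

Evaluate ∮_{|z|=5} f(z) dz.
By the residue theorem, ∮_C f(z) dz = 2πi · (sum of the residues of f at the poles inside |z| = 5).

The denominator factors as (z - 2 - I/2)*(z - 1)*(z - 1 + I/3), so the singularities of f are simple poles at z = 2 + I/2, z = 1, z = 1 - I/3.
  |2 + I/2|² = 17/4 < 25 = 5², so this pole is inside the contour.
  |1|² = 1 < 25 = 5², so this pole is inside the contour.
  |1 - I/3|² = 10/9 < 25 = 5², so this pole is inside the contour.

With P(z) = exp(z)*sin(z) and Q(z) = z^3 - 4*z^2 - I*z^2/6 + 31*z/6 - 13/6 + I/6, each pole is simple, so Res(f, z₀) = P(z₀)/Q'(z₀) with Q'(z) = 3*z^2 - 8*z - I*z/3 + 31/6.
  Res(f, 2 + I/2) = P(2 + I/2)/Q'(2 + I/2) = (exp(2 + I/2)*sin(2 + I/2))/(7/12 + 4*I/3) = (84/305 - 192*I/305)*exp(2 + I/2)*sin(2 + I/2)
  Res(f, 1) = P(1)/Q'(1) = (exp(1)*sin(1))/(1/6 - I/3) = exp(1)*(6/5 + 12*I/5)*sin(1)
  Res(f, 1 - I/3) = P(1 - I/3)/Q'(1 - I/3) = (exp(1 - I/3)*sin(1 - I/3))/(-5/18 + I/3) = (-90/61 - 108*I/61)*exp(1 - I/3)*sin(1 - I/3)

Sum of residues inside C: (84/305 - 192*I/305)*exp(2 + I/2)*sin(2 + I/2) + (-90/61 - 108*I/61)*exp(1 - I/3)*sin(1 - I/3) + exp(1)*(6/5 + 12*I/5)*sin(1)
∮_C f(z) dz = 2πi · ((84/305 - 192*I/305)*exp(2 + I/2)*sin(2 + I/2) + (-90/61 - 108*I/61)*exp(1 - I/3)*sin(1 - I/3) + exp(1)*(6/5 + 12*I/5)*sin(1)) = pi*(216/61 - 180*I/61)*exp(1 - I/3)*sin(1 - I/3) + exp(1)*pi*(-24/5 + 12*I/5)*sin(1) + pi*(384/305 + 168*I/305)*exp(2 + I/2)*sin(2 + I/2)

Final answer: pi*(216/61 - 180*I/61)*exp(1 - I/3)*sin(1 - I/3) + exp(1)*pi*(-24/5 + 12*I/5)*sin(1) + pi*(384/305 + 168*I/305)*exp(2 + I/2)*sin(2 + I/2)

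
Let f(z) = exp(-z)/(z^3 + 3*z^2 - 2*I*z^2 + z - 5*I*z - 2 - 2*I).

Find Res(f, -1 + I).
(-1/2 + I/2)*exp(1 - I)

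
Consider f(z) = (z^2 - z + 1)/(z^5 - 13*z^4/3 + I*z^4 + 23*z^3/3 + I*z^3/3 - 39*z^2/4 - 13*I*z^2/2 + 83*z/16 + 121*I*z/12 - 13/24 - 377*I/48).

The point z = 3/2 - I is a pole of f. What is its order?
Factor the denominator:
  z^5 - 13*z^4/3 + I*z^4 + 23*z^3/3 + I*z^3/3 - 39*z^2/4 - 13*I*z^2/2 + 83*z/16 + 121*I*z/12 - 13/24 - 377*I/48 = (z - 3/2 + I)^3*(z + 2/3 - I)*(z - 1/2 - I)

The numerator P(z) = z^2 - z + 1 has P(3/2 - I) = 3/4 - 2*I ≠ 0, so no factor of (z - 3/2 + I) cancels.
Near z = 3/2 - I we can therefore write f(z) = g(z)/(z - 3/2 + I)^3 with g analytic at 3/2 - I and g(3/2 - I) ≠ 0 (g is the numerator divided by the remaining denominator factors).

Hence z = 3/2 - I is a pole of order 3.

Final answer: 3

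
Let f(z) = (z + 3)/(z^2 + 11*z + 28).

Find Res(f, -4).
-1/3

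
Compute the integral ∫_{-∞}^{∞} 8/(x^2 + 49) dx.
Let f(z) = 8/(z^2 + 49). The denominator has no real zeros and deg Q - deg P = 2 ≥ 2, so the integral of f over the upper semicircle |z| = R tends to 0 as R → ∞. Closing the contour in the upper half-plane,
  ∫_{-∞}^{∞} f(x) dx = 2πi · Σ Res(f, z_k)  over the poles with Im z_k > 0.

Zeros of the denominator: z^2 + 49 = 0 gives z = ±7*I.
Upper half-plane: z = 7*I (simple).

Each pole is a simple zero of Q(z) = z^2 + 49, so Res(f, z₀) = P(z₀)/Q'(z₀) with P(z) = 8, Q'(z) = 2*z:
  Res(f, 7*I) = (8)/(14*I) = -4*I/7

∫_{-∞}^{∞} f(x) dx = 2πi · (-4*I/7) = 8*pi/7

Final answer: 8*pi/7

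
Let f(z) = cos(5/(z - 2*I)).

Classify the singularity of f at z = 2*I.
Let u = z - 2*I. Then
  cos(5/u) = Σ_{k≥0} (-1)^k (5)^(2k)/((2k)!·u^(2k)) = 1 - 25/(2*u^2) + 625/(24*u^4) + ...
which has infinitely many negative powers of u, so cos(5/(z - 2*I)) has an essential singularity at z = 2*I.
So the singularity is essential.

Final answer: essential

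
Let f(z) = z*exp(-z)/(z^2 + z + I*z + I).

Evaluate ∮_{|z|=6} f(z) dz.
By the residue theorem, ∮_C f(z) dz = 2πi · (sum of the residues of f at the poles inside |z| = 6).

The denominator factors as (z + I)*(z + 1), so the singularities of f are simple poles at z = -I, z = -1.
  |-I|² = 1 < 36 = 6², so this pole is inside the contour.
  |-1|² = 1 < 36 = 6², so this pole is inside the contour.

With P(z) = z*exp(-z) and Q(z) = z^2 + z + I*z + I, each pole is simple, so Res(f, z₀) = P(z₀)/Q'(z₀) with Q'(z) = 2*z + 1 + I.
  Res(f, -I) = P(-I)/Q'(-I) = (-I*exp(I))/(1 - I) = (1/2 - I/2)*exp(I)
  Res(f, -1) = P(-1)/Q'(-1) = (-exp(1))/(-1 + I) = exp(1)*(1/2 + I/2)

Sum of residues inside C: (1/2 - I/2)*exp(I) + exp(1)*(1/2 + I/2)
∮_C f(z) dz = 2πi · ((1/2 - I/2)*exp(I) + exp(1)*(1/2 + I/2)) = pi*(1 + I)*exp(I) + exp(1)*pi*(-1 + I)

Final answer: pi*(1 + I)*exp(I) + exp(1)*pi*(-1 + I)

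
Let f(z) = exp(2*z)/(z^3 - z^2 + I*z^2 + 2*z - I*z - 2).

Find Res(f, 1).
(3/10 - I/10)*exp(2)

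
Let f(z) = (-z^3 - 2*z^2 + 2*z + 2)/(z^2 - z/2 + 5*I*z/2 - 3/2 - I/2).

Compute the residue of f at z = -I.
Write f(z) = P(z)/Q(z) with P(z) = -z^3 - 2*z^2 + 2*z + 2 and Q(z) = z^2 - z/2 + 5*I*z/2 - 3/2 - I/2.
The denominator factors as Q(z) = (z + I)*(z - 1/2 + 3*I/2), so z = -I is a simple zero of Q and P is analytic there; z = -I is therefore a simple pole and
  Res(f, z₀) = P(z₀)/Q'(z₀).

Q'(z) = 2*z - 1/2 + 5*I/2, so Q'(-I) = -1/2 + I/2.
P(-I) = 4 - 3*I.

Res(f, -I) = (4 - 3*I)/(-1/2 + I/2) = -7 - I

Final answer: -7 - I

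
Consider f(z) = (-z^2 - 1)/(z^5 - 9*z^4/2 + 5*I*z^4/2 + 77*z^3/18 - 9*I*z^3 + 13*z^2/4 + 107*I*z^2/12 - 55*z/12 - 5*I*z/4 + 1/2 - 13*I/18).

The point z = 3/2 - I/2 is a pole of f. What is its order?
Factor the denominator:
  z^5 - 9*z^4/2 + 5*I*z^4/2 + 77*z^3/18 - 9*I*z^3 + 13*z^2/4 + 107*I*z^2/12 - 55*z/12 - 5*I*z/4 + 1/2 - 13*I/18 = (z - 3/2 + I/2)^3*(z + I/3)*(z + 2*I/3)

The numerator P(z) = -z^2 - 1 has P(3/2 - I/2) = -3 + 3*I/2 ≠ 0, so no factor of (z - 3/2 + I/2) cancels.
Near z = 3/2 - I/2 we can therefore write f(z) = g(z)/(z - 3/2 + I/2)^3 with g analytic at 3/2 - I/2 and g(3/2 - I/2) ≠ 0 (g is the numerator divided by the remaining denominator factors).

Hence z = 3/2 - I/2 is a pole of order 3.

Final answer: 3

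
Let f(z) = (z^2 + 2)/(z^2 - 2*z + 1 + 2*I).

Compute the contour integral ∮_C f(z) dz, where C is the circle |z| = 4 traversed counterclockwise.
4*I*pi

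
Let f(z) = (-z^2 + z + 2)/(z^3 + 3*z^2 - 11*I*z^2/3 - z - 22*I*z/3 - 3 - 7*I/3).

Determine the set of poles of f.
The singularities of f are the zeros of the denominator. Factoring,
  z^3 + 3*z^2 - 11*I*z^2/3 - z - 22*I*z/3 - 3 - 7*I/3 = (z + 1 - 2*I)*(z + 1 - 2*I/3)*(z + 1 - I)
so the candidates are z = -1 + 2*I, z = -1 + 2*I/3, z = -1 + I.

Check the numerator P(z) = -z^2 + z + 2 at each one:
  P(-1 + 2*I) = 4 + 6*I ≠ 0, so z = -1 + 2*I is a (simple) pole.
  P(-1 + 2*I/3) = 4/9 + 2*I ≠ 0, so z = -1 + 2*I/3 is a (simple) pole.
  P(-1 + I) = 1 + 3*I ≠ 0, so z = -1 + I is a (simple) pole.

Poles of f: {-1 + 2*I/3, -1 + I, -1 + 2*I}

Final answer: {-1 + 2*I/3, -1 + I, -1 + 2*I}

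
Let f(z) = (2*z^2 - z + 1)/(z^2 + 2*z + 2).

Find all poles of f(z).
The singularities of f are the zeros of the denominator. Factoring,
  z^2 + 2*z + 2 = (z + 1 + I)*(z + 1 - I)
so the candidates are z = -1 - I, z = -1 + I.

Check the numerator P(z) = 2*z^2 - z + 1 at each one:
  P(-1 - I) = 2 + 5*I ≠ 0, so z = -1 - I is a (simple) pole.
  P(-1 + I) = 2 - 5*I ≠ 0, so z = -1 + I is a (simple) pole.

Poles of f: {-1 - I, -1 + I}

Final answer: {-1 - I, -1 + I}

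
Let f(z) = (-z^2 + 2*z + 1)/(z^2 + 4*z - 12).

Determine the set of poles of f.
The singularities of f are the zeros of the denominator. Factoring,
  z^2 + 4*z - 12 = (z - 2)*(z + 6)
so the candidates are z = 2, z = -6.

Check the numerator P(z) = -z^2 + 2*z + 1 at each one:
  P(2) = 1 ≠ 0, so z = 2 is a (simple) pole.
  P(-6) = -47 ≠ 0, so z = -6 is a (simple) pole.

Poles of f: {-6, 2}

Final answer: {-6, 2}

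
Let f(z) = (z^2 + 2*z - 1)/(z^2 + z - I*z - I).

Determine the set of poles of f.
The singularities of f are the zeros of the denominator. Factoring,
  z^2 + z - I*z - I = (z + 1)*(z - I)
so the candidates are z = -1, z = I.

Check the numerator P(z) = z^2 + 2*z - 1 at each one:
  P(-1) = -2 ≠ 0, so z = -1 is a (simple) pole.
  P(I) = -2 + 2*I ≠ 0, so z = I is a (simple) pole.

Poles of f: {-1, I}

Final answer: {-1, I}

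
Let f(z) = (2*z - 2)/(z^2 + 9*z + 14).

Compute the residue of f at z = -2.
Write f(z) = P(z)/Q(z) with P(z) = 2*z - 2 and Q(z) = z^2 + 9*z + 14.
The denominator factors as Q(z) = (z + 2)*(z + 7), so z = -2 is a simple zero of Q and P is analytic there; z = -2 is therefore a simple pole and
  Res(f, z₀) = P(z₀)/Q'(z₀).

Q'(z) = 2*z + 9, so Q'(-2) = 5.
P(-2) = -6.

Res(f, -2) = (-6)/(5) = -6/5

Final answer: -6/5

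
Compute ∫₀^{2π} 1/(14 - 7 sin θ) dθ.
2*sqrt(3)*pi/21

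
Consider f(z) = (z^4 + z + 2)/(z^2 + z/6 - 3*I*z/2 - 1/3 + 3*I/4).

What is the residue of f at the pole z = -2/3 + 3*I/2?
Write f(z) = P(z)/Q(z) with P(z) = z^4 + z + 2 and Q(z) = z^2 + z/6 - 3*I*z/2 - 1/3 + 3*I/4.
The denominator factors as Q(z) = (z - 1/2)*(z + 2/3 - 3*I/2), so z = -2/3 + 3*I/2 is a simple zero of Q and P is analytic there; z = -2/3 + 3*I/2 is therefore a simple pole and
  Res(f, z₀) = P(z₀)/Q'(z₀).

Q'(z) = 2*z + 1/6 - 3*I/2, so Q'(-2/3 + 3*I/2) = -7/6 + 3*I/2.
P(-2/3 + 3*I/2) = 769/1296 + 157*I/18.

Res(f, -2/3 + 3*I/2) = (769/1296 + 157*I/18)/(-7/6 + 3*I/2) = 96353/28080 - 3187*I/1040

Final answer: 96353/28080 - 3187*I/1040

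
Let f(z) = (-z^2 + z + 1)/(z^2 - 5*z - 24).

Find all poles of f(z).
{-3, 8}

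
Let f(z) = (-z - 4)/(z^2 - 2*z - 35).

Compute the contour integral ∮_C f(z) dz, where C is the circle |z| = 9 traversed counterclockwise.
By the residue theorem, ∮_C f(z) dz = 2πi · (sum of the residues of f at the poles inside |z| = 9).

The denominator factors as (z + 5)*(z - 7), so the singularities of f are simple poles at z = -5, z = 7.
  |-5|² = 25 < 81 = 9², so this pole is inside the contour.
  |7|² = 49 < 81 = 9², so this pole is inside the contour.

With P(z) = -z - 4 and Q(z) = z^2 - 2*z - 35, each pole is simple, so Res(f, z₀) = P(z₀)/Q'(z₀) with Q'(z) = 2*z - 2.
  Res(f, -5) = P(-5)/Q'(-5) = (1)/(-12) = -1/12
  Res(f, 7) = P(7)/Q'(7) = (-11)/(12) = -11/12

Sum of residues inside C: -1
∮_C f(z) dz = 2πi · (-1) = -2*I*pi

Final answer: -2*I*pi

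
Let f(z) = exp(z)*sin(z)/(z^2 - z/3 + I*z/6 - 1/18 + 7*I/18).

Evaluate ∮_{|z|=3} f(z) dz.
By the residue theorem, ∮_C f(z) dz = 2πi · (sum of the residues of f at the poles inside |z| = 3).

The denominator factors as (z - 2/3 + I/2)*(z + 1/3 - I/3), so the singularities of f are simple poles at z = 2/3 - I/2, z = -1/3 + I/3.
  |2/3 - I/2|² = 25/36 < 9 = 3², so this pole is inside the contour.
  |-1/3 + I/3|² = 2/9 < 9 = 3², so this pole is inside the contour.

With P(z) = exp(z)*sin(z) and Q(z) = z^2 - z/3 + I*z/6 - 1/18 + 7*I/18, each pole is simple, so Res(f, z₀) = P(z₀)/Q'(z₀) with Q'(z) = 2*z - 1/3 + I/6.
  Res(f, 2/3 - I/2) = P(2/3 - I/2)/Q'(2/3 - I/2) = (exp(2/3 - I/2)*sin(2/3 - I/2))/(1 - 5*I/6) = (36/61 + 30*I/61)*exp(2/3 - I/2)*sin(2/3 - I/2)
  Res(f, -1/3 + I/3) = P(-1/3 + I/3)/Q'(-1/3 + I/3) = (-exp(-1/3 + I/3)*sin(1/3 - I/3))/(-1 + 5*I/6) = (36/61 + 30*I/61)*exp(-1/3 + I/3)*sin(1/3 - I/3)

Sum of residues inside C: (36/61 + 30*I/61)*exp(2/3 - I/2)*sin(2/3 - I/2) + (36/61 + 30*I/61)*exp(-1/3 + I/3)*sin(1/3 - I/3)
∮_C f(z) dz = 2πi · ((36/61 + 30*I/61)*exp(2/3 - I/2)*sin(2/3 - I/2) + (36/61 + 30*I/61)*exp(-1/3 + I/3)*sin(1/3 - I/3)) = pi*(-60/61 + 72*I/61)*exp(-1/3 + I/3)*sin(1/3 - I/3) + pi*(-60/61 + 72*I/61)*exp(2/3 - I/2)*sin(2/3 - I/2)

Final answer: pi*(-60/61 + 72*I/61)*exp(-1/3 + I/3)*sin(1/3 - I/3) + pi*(-60/61 + 72*I/61)*exp(2/3 - I/2)*sin(2/3 - I/2)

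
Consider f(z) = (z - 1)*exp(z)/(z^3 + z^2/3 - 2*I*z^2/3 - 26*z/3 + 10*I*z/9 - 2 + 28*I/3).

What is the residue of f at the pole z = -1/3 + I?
(561/4234 - 201*I/2117)*exp(-1/3 + I)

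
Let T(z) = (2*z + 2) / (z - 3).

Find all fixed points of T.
{5/2 - sqrt(33)/2, 5/2 + sqrt(33)/2}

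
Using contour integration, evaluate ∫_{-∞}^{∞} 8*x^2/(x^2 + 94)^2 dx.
Let f(z) = 8*z^2/(z^2 + 94)^2. The denominator has no real zeros and deg Q - deg P = 2 ≥ 2, so the integral of f over the upper semicircle |z| = R tends to 0 as R → ∞. Closing the contour in the upper half-plane,
  ∫_{-∞}^{∞} f(x) dx = 2πi · Σ Res(f, z_k)  over the poles with Im z_k > 0.

Zeros of the denominator: z^2 + 94 = 0 gives z = ±sqrt(94)*I.
Upper half-plane: z = sqrt(94)*I (a pole of order 2).

Write f(z) = g(z)/(z - sqrt(94)*I)^2 with g(z) = 8*z^2/(z + sqrt(94)*I)^2. For a double pole, Res(f, z₀) = g'(z₀):
  g'(z) = 16*sqrt(94)*I*z/(z + sqrt(94)*I)^3
  Res(f, sqrt(94)*I) = g'(sqrt(94)*I) = -sqrt(94)*I/47

∫_{-∞}^{∞} f(x) dx = 2πi · (-sqrt(94)*I/47) = 2*sqrt(94)*pi/47

Final answer: 2*sqrt(94)*pi/47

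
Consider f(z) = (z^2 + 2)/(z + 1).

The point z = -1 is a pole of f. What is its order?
1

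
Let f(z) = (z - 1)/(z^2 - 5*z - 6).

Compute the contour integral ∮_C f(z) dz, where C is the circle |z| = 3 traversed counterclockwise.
By the residue theorem, ∮_C f(z) dz = 2πi · (sum of the residues of f at the poles inside |z| = 3).

The denominator factors as (z - 6)*(z + 1), so the singularities of f are simple poles at z = 6, z = -1.
  |6|² = 36 > 9 = 3², so this pole is outside the contour.
  |-1|² = 1 < 9 = 3², so this pole is inside the contour.

With P(z) = z - 1 and Q(z) = z^2 - 5*z - 6, each pole is simple, so Res(f, z₀) = P(z₀)/Q'(z₀) with Q'(z) = 2*z - 5.
  Res(f, -1) = P(-1)/Q'(-1) = (-2)/(-7) = 2/7

∮_C f(z) dz = 2πi · (2/7) = 4*I*pi/7

Final answer: 4*I*pi/7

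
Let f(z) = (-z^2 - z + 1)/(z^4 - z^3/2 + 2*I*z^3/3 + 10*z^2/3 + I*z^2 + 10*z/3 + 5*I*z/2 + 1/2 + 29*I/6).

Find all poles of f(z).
{-1 + I/3, -I, 1/2 + 2*I, 1 - 2*I}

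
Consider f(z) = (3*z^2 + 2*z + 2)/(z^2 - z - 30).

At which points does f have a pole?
{-5, 6}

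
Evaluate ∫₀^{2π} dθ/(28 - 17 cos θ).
2*sqrt(55)*pi/165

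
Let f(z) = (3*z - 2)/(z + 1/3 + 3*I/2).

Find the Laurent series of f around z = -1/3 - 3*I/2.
(-3 - 9*I/2)/(z + 1/3 + 3*I/2) + 3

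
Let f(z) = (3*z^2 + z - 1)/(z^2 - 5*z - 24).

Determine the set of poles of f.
The singularities of f are the zeros of the denominator. Factoring,
  z^2 - 5*z - 24 = (z - 8)*(z + 3)
so the candidates are z = 8, z = -3.

Check the numerator P(z) = 3*z^2 + z - 1 at each one:
  P(8) = 199 ≠ 0, so z = 8 is a (simple) pole.
  P(-3) = 23 ≠ 0, so z = -3 is a (simple) pole.

Poles of f: {-3, 8}

Final answer: {-3, 8}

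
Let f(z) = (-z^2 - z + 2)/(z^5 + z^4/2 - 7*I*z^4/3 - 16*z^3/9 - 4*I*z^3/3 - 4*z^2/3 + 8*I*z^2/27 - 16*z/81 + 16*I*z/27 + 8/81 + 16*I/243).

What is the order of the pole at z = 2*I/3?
Factor the denominator:
  z^5 + z^4/2 - 7*I*z^4/3 - 16*z^3/9 - 4*I*z^3/3 - 4*z^2/3 + 8*I*z^2/27 - 16*z/81 + 16*I*z/27 + 8/81 + 16*I/243 = (z - 2*I/3)^4*(z + 1/2 + I/3)

The numerator P(z) = -z^2 - z + 2 has P(2*I/3) = 22/9 - 2*I/3 ≠ 0, so no factor of (z - 2*I/3) cancels.
Near z = 2*I/3 we can therefore write f(z) = g(z)/(z - 2*I/3)^4 with g analytic at 2*I/3 and g(2*I/3) ≠ 0 (g is the numerator divided by the remaining denominator factors).

Hence z = 2*I/3 is a pole of order 4.

Final answer: 4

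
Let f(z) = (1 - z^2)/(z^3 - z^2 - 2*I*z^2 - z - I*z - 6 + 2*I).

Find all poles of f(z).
The singularities of f are the zeros of the denominator. Factoring,
  z^3 - z^2 - 2*I*z^2 - z - I*z - 6 + 2*I = (z - 2 - I)*(z + 1 + I)*(z - 2*I)
so the candidates are z = 2 + I, z = -1 - I, z = 2*I.

Check the numerator P(z) = 1 - z^2 at each one:
  P(2 + I) = -2 - 4*I ≠ 0, so z = 2 + I is a (simple) pole.
  P(-1 - I) = 1 - 2*I ≠ 0, so z = -1 - I is a (simple) pole.
  P(2*I) = 5 ≠ 0, so z = 2*I is a (simple) pole.

Poles of f: {-1 - I, 2*I, 2 + I}

Final answer: {-1 - I, 2*I, 2 + I}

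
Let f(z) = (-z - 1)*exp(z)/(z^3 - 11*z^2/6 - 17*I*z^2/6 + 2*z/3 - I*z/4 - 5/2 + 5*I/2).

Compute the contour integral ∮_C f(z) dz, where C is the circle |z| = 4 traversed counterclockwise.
By the residue theorem, ∮_C f(z) dz = 2πi · (sum of the residues of f at the poles inside |z| = 4).

The denominator factors as (z - 3/2 - 3*I)*(z - 1 - I/2)*(z + 2/3 + 2*I/3), so the singularities of f are simple poles at z = 3/2 + 3*I, z = 1 + I/2, z = -2/3 - 2*I/3.
  |3/2 + 3*I|² = 45/4 < 16 = 4², so this pole is inside the contour.
  |1 + I/2|² = 5/4 < 16 = 4², so this pole is inside the contour.
  |-2/3 - 2*I/3|² = 8/9 < 16 = 4², so this pole is inside the contour.

With P(z) = (-z - 1)*exp(z) and Q(z) = z^3 - 11*z^2/6 - 17*I*z^2/6 + 2*z/3 - I*z/4 - 5/2 + 5*I/2, each pole is simple, so Res(f, z₀) = P(z₀)/Q'(z₀) with Q'(z) = 3*z^2 - 11*z/3 - 17*I*z/3 + 2/3 - I/4.
  Res(f, 3/2 + 3*I) = P(3/2 + 3*I)/Q'(3/2 + 3*I) = ((-5/2 - 3*I)*exp(3/2 + 3*I))/(-97/12 + 29*I/4) = (-111/8489 + 3051*I/8489)*exp(3/2 + 3*I)
  Res(f, 1 + I/2) = P(1 + I/2)/Q'(1 + I/2) = ((-2 - I/2)*exp(1 + I/2))/(25/12 - 19*I/4) = (-129/1937 - 759*I/1937)*exp(1 + I/2)
  Res(f, -2/3 - 2*I/3) = P(-2/3 - 2*I/3)/Q'(-2/3 - 2*I/3) = ((-1/3 + 2*I/3)*exp(-2/3 - 2*I/3))/(-2/3 + 311*I/36) = (7752/97297 + 3156*I/97297)*exp(-2/3 - 2*I/3)

Sum of residues inside C: (-111/8489 + 3051*I/8489)*exp(3/2 + 3*I) + (-129/1937 - 759*I/1937)*exp(1 + I/2) + (7752/97297 + 3156*I/97297)*exp(-2/3 - 2*I/3)
∮_C f(z) dz = 2πi · ((-111/8489 + 3051*I/8489)*exp(3/2 + 3*I) + (-129/1937 - 759*I/1937)*exp(1 + I/2) + (7752/97297 + 3156*I/97297)*exp(-2/3 - 2*I/3)) = pi*(-6102/8489 - 222*I/8489)*exp(3/2 + 3*I) + pi*(-6312/97297 + 15504*I/97297)*exp(-2/3 - 2*I/3) + pi*(1518/1937 - 258*I/1937)*exp(1 + I/2)

Final answer: pi*(-6102/8489 - 222*I/8489)*exp(3/2 + 3*I) + pi*(-6312/97297 + 15504*I/97297)*exp(-2/3 - 2*I/3) + pi*(1518/1937 - 258*I/1937)*exp(1 + I/2)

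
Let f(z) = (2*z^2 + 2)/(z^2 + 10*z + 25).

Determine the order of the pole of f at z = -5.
Factor the denominator:
  z^2 + 10*z + 25 = (z + 5)^2

The numerator P(z) = 2*z^2 + 2 has P(-5) = 52 ≠ 0, so no factor of (z + 5) cancels.
Near z = -5 we can therefore write f(z) = g(z)/(z + 5)^2 with g analytic at -5 and g(-5) ≠ 0 (g is just the numerator).

Hence z = -5 is a pole of order 2.

Final answer: 2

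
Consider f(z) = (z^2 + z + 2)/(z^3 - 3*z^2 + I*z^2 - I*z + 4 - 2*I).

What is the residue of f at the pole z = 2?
Write f(z) = P(z)/Q(z) with P(z) = z^2 + z + 2 and Q(z) = z^3 - 3*z^2 + I*z^2 - I*z + 4 - 2*I.
The denominator factors as Q(z) = (z - 2 + I)*(z - 2)*(z + 1), so z = 2 is a simple zero of Q and P is analytic there; z = 2 is therefore a simple pole and
  Res(f, z₀) = P(z₀)/Q'(z₀).

Q'(z) = 3*z^2 - 6*z + 2*I*z - I, so Q'(2) = 3*I.
P(2) = 8.

Res(f, 2) = (8)/(3*I) = -8*I/3

Final answer: -8*I/3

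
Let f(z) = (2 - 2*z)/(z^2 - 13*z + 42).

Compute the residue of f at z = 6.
10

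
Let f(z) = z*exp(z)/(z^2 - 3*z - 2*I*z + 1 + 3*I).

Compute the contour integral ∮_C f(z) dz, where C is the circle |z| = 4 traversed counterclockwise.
By the residue theorem, ∮_C f(z) dz = 2πi · (sum of the residues of f at the poles inside |z| = 4).

The denominator factors as (z - 2 - I)*(z - 1 - I), so the singularities of f are simple poles at z = 2 + I, z = 1 + I.
  |2 + I|² = 5 < 16 = 4², so this pole is inside the contour.
  |1 + I|² = 2 < 16 = 4², so this pole is inside the contour.

With P(z) = z*exp(z) and Q(z) = z^2 - 3*z - 2*I*z + 1 + 3*I, each pole is simple, so Res(f, z₀) = P(z₀)/Q'(z₀) with Q'(z) = 2*z - 3 - 2*I.
  Res(f, 2 + I) = P(2 + I)/Q'(2 + I) = ((2 + I)*exp(2 + I))/(1) = (2 + I)*exp(2 + I)
  Res(f, 1 + I) = P(1 + I)/Q'(1 + I) = ((1 + I)*exp(1 + I))/(-1) = (-1 - I)*exp(1 + I)

Sum of residues inside C: (-1 - I)*exp(1 + I) + (2 + I)*exp(2 + I)
∮_C f(z) dz = 2πi · ((-1 - I)*exp(1 + I) + (2 + I)*exp(2 + I)) = pi*(2 - 2*I)*exp(1 + I) + pi*(-2 + 4*I)*exp(2 + I)

Final answer: pi*(2 - 2*I)*exp(1 + I) + pi*(-2 + 4*I)*exp(2 + I)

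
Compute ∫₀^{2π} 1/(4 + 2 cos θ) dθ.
sqrt(3)*pi/3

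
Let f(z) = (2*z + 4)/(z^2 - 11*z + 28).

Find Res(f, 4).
Write f(z) = P(z)/Q(z) with P(z) = 2*z + 4 and Q(z) = z^2 - 11*z + 28.
The denominator factors as Q(z) = (z - 7)*(z - 4), so z = 4 is a simple zero of Q and P is analytic there; z = 4 is therefore a simple pole and
  Res(f, z₀) = P(z₀)/Q'(z₀).

Q'(z) = 2*z - 11, so Q'(4) = -3.
P(4) = 12.

Res(f, 4) = (12)/(-3) = -4

Final answer: -4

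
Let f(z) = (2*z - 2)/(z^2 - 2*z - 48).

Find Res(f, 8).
Write f(z) = P(z)/Q(z) with P(z) = 2*z - 2 and Q(z) = z^2 - 2*z - 48.
The denominator factors as Q(z) = (z + 6)*(z - 8), so z = 8 is a simple zero of Q and P is analytic there; z = 8 is therefore a simple pole and
  Res(f, z₀) = P(z₀)/Q'(z₀).

Q'(z) = 2*z - 2, so Q'(8) = 14.
P(8) = 14.

Res(f, 8) = (14)/(14) = 1

Final answer: 1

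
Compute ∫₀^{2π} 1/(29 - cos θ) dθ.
Call the integral J. The integrand is 2π-periodic and we integrate over a full period, so shifting θ does not change the value (θ → θ + π flips the sign of the trig term). Hence
  J = ∫₀^{2π} dθ/(29 + cos θ).
Put z = e^{iθ}: then cos θ = (z + 1/z)/2, dθ = dz/(iz), and z runs once counterclockwise around |z| = 1:
  J = ∮_{|z|=1} 1/(29 + (z + 1/z)/2) · dz/(iz) = (2/i) ∮_{|z|=1} dz/(z^2 + 58*z + 1).
The roots of z^2 + 58*z + 1 are z = (-29 ± sqrt(29^2 - 1^2)), with sqrt(840) = 2*sqrt(210); their product is 1, so only z₊ = -29 + 2*sqrt(210) lies inside the unit circle (z₋ = -29 - 2*sqrt(210) lies outside).
z₊ is a simple zero of q(z) = z^2 + 58*z + 1, so Res(1/q, z₊) = 1/q'(z₊) with q'(z) = 2*z + 58; and q'(z₊) = (z₊ - z₋) = 4*sqrt(210).
Therefore J = (2/i) · 2πi · 1/(4*sqrt(210)) = 2*pi/(2*sqrt(210)) = sqrt(210)*pi/210

Final answer: sqrt(210)*pi/210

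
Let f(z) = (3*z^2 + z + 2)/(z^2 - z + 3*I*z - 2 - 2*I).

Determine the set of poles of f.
The singularities of f are the zeros of the denominator. Factoring,
  z^2 - z + 3*I*z - 2 - 2*I = (z - 1 + I)*(z + 2*I)
so the candidates are z = 1 - I, z = -2*I.

Check the numerator P(z) = 3*z^2 + z + 2 at each one:
  P(1 - I) = 3 - 7*I ≠ 0, so z = 1 - I is a (simple) pole.
  P(-2*I) = -10 - 2*I ≠ 0, so z = -2*I is a (simple) pole.

Poles of f: {-2*I, 1 - I}

Final answer: {-2*I, 1 - I}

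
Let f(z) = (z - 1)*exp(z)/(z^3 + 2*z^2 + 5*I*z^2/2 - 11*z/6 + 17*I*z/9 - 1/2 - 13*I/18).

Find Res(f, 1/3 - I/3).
Write f(z) = P(z)/Q(z) with P(z) = (z - 1)*exp(z) and Q(z) = z^3 + 2*z^2 + 5*I*z^2/2 - 11*z/6 + 17*I*z/9 - 1/2 - 13*I/18.
The denominator factors as Q(z) = (z + 1/3 + 2*I/3)*(z - 1/3 + I/3)*(z + 2 + 3*I/2), so z = 1/3 - I/3 is a simple zero of Q and P is analytic there; z = 1/3 - I/3 is therefore a simple pole and
  Res(f, z₀) = P(z₀)/Q'(z₀).

Q'(z) = 3*z^2 + 4*z + 5*I*z - 11/6 + 17*I/9, so Q'(1/3 - I/3) = 7/6 + 14*I/9.
P(1/3 - I/3) = (-2/3 - I/3)*exp(1/3 - I/3).

Res(f, 1/3 - I/3) = ((-2/3 - I/3)*exp(1/3 - I/3))/(7/6 + 14*I/9) = (-12/35 + 6*I/35)*exp(1/3 - I/3)

Final answer: (-12/35 + 6*I/35)*exp(1/3 - I/3)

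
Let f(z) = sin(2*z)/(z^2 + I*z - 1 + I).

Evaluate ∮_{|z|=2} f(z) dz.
pi*(-2/5 + 4*I/5)*sin(2) + pi*(-2/5 + 4*I/5)*sin(2 - 2*I)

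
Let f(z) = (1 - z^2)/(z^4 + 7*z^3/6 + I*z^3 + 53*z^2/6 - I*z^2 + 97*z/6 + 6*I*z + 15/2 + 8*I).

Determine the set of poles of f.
{-2/3 - I, -3*I, 1/2 + 3*I}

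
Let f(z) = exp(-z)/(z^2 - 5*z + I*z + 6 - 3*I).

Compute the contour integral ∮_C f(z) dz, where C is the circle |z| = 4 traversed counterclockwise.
By the residue theorem, ∮_C f(z) dz = 2πi · (sum of the residues of f at the poles inside |z| = 4).

The denominator factors as (z - 2 + I)*(z - 3), so the singularities of f are simple poles at z = 2 - I, z = 3.
  |2 - I|² = 5 < 16 = 4², so this pole is inside the contour.
  |3|² = 9 < 16 = 4², so this pole is inside the contour.

With P(z) = exp(-z) and Q(z) = z^2 - 5*z + I*z + 6 - 3*I, each pole is simple, so Res(f, z₀) = P(z₀)/Q'(z₀) with Q'(z) = 2*z - 5 + I.
  Res(f, 2 - I) = P(2 - I)/Q'(2 - I) = (exp(-2 + I))/(-1 - I) = (-1/2 + I/2)*exp(-2 + I)
  Res(f, 3) = P(3)/Q'(3) = (exp(-3))/(1 + I) = (1/2 - I/2)*exp(-3)

Sum of residues inside C: (1/2 - I/2)*exp(-3) + (-1/2 + I/2)*exp(-2 + I)
∮_C f(z) dz = 2πi · ((1/2 - I/2)*exp(-3) + (-1/2 + I/2)*exp(-2 + I)) = pi*(-1 - I)*exp(-2 + I) + pi*(1 + I)*exp(-3)

Final answer: pi*(-1 - I)*exp(-2 + I) + pi*(1 + I)*exp(-3)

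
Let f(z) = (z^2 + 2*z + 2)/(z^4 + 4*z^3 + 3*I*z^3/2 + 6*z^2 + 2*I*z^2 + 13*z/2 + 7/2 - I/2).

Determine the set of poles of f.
The singularities of f are the zeros of the denominator. Factoring,
  z^4 + 4*z^3 + 3*I*z^3/2 + 6*z^2 + 2*I*z^2 + 13*z/2 + 7/2 - I/2 = (z - I)*(z + 1 + I)*(z + 2 + 3*I/2)*(z + 1)
so the candidates are z = I, z = -1 - I, z = -2 - 3*I/2, z = -1.

Check the numerator P(z) = z^2 + 2*z + 2 at each one:
  P(I) = 1 + 2*I ≠ 0, so z = I is a (simple) pole.
  P(-1 - I) = 0, so the factor (z + 1 + I) cancels and z = -1 - I is only a removable singularity, not a pole.
  P(-2 - 3*I/2) = -1/4 + 3*I ≠ 0, so z = -2 - 3*I/2 is a (simple) pole.
  P(-1) = 1 ≠ 0, so z = -1 is a (simple) pole.

Poles of f: {-2 - 3*I/2, -1, I}

Final answer: {-2 - 3*I/2, -1, I}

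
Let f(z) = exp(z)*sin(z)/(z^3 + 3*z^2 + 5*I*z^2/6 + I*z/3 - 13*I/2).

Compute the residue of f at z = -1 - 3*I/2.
(1044/7825 - 192*I/7825)*exp(-1 - 3*I/2)*sin(1 + 3*I/2)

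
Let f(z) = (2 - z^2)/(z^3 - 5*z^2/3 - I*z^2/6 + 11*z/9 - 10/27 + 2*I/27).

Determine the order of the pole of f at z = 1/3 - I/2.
Factor the denominator:
  z^3 - 5*z^2/3 - I*z^2/6 + 11*z/9 - 10/27 + 2*I/27 = (z - 1/3 + I/2)*(z - 2/3)*(z - 2/3 - 2*I/3)

The numerator P(z) = 2 - z^2 has P(1/3 - I/2) = 77/36 + I/3 ≠ 0, so no factor of (z - 1/3 + I/2) cancels.
Near z = 1/3 - I/2 we can therefore write f(z) = g(z)/(z - 1/3 + I/2) with g analytic at 1/3 - I/2 and g(1/3 - I/2) ≠ 0 (g is the numerator divided by the remaining denominator factors).

Hence z = 1/3 - I/2 is a pole of order 1.

Final answer: 1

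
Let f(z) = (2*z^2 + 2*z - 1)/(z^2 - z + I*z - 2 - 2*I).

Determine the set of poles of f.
{-1 - I, 2}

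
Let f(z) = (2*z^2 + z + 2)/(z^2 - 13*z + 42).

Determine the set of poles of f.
The singularities of f are the zeros of the denominator. Factoring,
  z^2 - 13*z + 42 = (z - 6)*(z - 7)
so the candidates are z = 6, z = 7.

Check the numerator P(z) = 2*z^2 + z + 2 at each one:
  P(6) = 80 ≠ 0, so z = 6 is a (simple) pole.
  P(7) = 107 ≠ 0, so z = 7 is a (simple) pole.

Poles of f: {6, 7}

Final answer: {6, 7}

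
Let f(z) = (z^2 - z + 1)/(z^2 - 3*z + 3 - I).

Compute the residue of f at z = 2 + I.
Write f(z) = P(z)/Q(z) with P(z) = z^2 - z + 1 and Q(z) = z^2 - 3*z + 3 - I.
The denominator factors as Q(z) = (z - 2 - I)*(z - 1 + I), so z = 2 + I is a simple zero of Q and P is analytic there; z = 2 + I is therefore a simple pole and
  Res(f, z₀) = P(z₀)/Q'(z₀).

Q'(z) = 2*z - 3, so Q'(2 + I) = 1 + 2*I.
P(2 + I) = 2 + 3*I.

Res(f, 2 + I) = (2 + 3*I)/(1 + 2*I) = 8/5 - I/5

Final answer: 8/5 - I/5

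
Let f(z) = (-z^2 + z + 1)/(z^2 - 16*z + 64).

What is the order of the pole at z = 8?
2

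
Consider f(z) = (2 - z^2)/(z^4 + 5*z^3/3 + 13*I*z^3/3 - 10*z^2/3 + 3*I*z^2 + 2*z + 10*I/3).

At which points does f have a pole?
{-1 - 3*I, -1 - I, -I, 1/3 + 2*I/3}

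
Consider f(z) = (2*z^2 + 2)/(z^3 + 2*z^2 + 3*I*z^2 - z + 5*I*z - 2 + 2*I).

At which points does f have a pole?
{-1 - I, -1, -2*I}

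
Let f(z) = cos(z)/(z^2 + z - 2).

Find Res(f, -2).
Write f(z) = P(z)/Q(z) with P(z) = cos(z) and Q(z) = z^2 + z - 2.
The denominator factors as Q(z) = (z + 2)*(z - 1), so z = -2 is a simple zero of Q and P is analytic there; z = -2 is therefore a simple pole and
  Res(f, z₀) = P(z₀)/Q'(z₀).

Q'(z) = 2*z + 1, so Q'(-2) = -3.
P(-2) = cos(2).

Res(f, -2) = (cos(2))/(-3) = -cos(2)/3

Final answer: -cos(2)/3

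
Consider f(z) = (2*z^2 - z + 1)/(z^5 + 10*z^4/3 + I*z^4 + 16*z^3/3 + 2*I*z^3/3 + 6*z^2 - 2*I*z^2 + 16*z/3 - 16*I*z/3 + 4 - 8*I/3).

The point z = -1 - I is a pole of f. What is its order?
Factor the denominator:
  z^5 + 10*z^4/3 + I*z^4 + 16*z^3/3 + 2*I*z^3/3 + 6*z^2 - 2*I*z^2 + 16*z/3 - 16*I*z/3 + 4 - 8*I/3 = (z + 1 + I)^3*(z - 2/3 - I)*(z + 1 - I)

The numerator P(z) = 2*z^2 - z + 1 has P(-1 - I) = 2 + 5*I ≠ 0, so no factor of (z + 1 + I) cancels.
Near z = -1 - I we can therefore write f(z) = g(z)/(z + 1 + I)^3 with g analytic at -1 - I and g(-1 - I) ≠ 0 (g is the numerator divided by the remaining denominator factors).

Hence z = -1 - I is a pole of order 3.

Final answer: 3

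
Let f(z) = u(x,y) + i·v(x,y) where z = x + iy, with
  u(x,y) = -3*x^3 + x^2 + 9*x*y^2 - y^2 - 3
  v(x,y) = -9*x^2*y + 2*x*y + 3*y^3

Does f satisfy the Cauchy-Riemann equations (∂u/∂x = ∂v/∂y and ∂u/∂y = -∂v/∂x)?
∂u/∂x = -9*x^2 + 2*x + 9*y^2
∂v/∂y = -9*x^2 + 2*x + 9*y^2
∂u/∂y = 18*x*y - 2*y
∂v/∂x = -18*x*y + 2*y
∂u/∂x = ∂v/∂y and ∂u/∂y = -∂v/∂x hold identically; f is analytic.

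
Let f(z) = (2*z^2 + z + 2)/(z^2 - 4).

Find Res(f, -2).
Write f(z) = P(z)/Q(z) with P(z) = 2*z^2 + z + 2 and Q(z) = z^2 - 4.
The denominator factors as Q(z) = (z - 2)*(z + 2), so z = -2 is a simple zero of Q and P is analytic there; z = -2 is therefore a simple pole and
  Res(f, z₀) = P(z₀)/Q'(z₀).

Q'(z) = 2*z, so Q'(-2) = -4.
P(-2) = 8.

Res(f, -2) = (8)/(-4) = -2

Final answer: -2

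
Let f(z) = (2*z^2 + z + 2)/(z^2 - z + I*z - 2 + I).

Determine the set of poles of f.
{-1, 2 - I}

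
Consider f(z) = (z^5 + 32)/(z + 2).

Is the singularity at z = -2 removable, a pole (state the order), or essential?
removable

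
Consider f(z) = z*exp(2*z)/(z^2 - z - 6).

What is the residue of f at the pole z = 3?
Write f(z) = P(z)/Q(z) with P(z) = z*exp(2*z) and Q(z) = z^2 - z - 6.
The denominator factors as Q(z) = (z - 3)*(z + 2), so z = 3 is a simple zero of Q and P is analytic there; z = 3 is therefore a simple pole and
  Res(f, z₀) = P(z₀)/Q'(z₀).

Q'(z) = 2*z - 1, so Q'(3) = 5.
P(3) = 3*exp(6).

Res(f, 3) = (3*exp(6))/(5) = 3*exp(6)/5

Final answer: 3*exp(6)/5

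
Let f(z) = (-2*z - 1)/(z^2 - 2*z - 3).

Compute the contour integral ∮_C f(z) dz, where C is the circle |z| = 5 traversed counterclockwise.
By the residue theorem, ∮_C f(z) dz = 2πi · (sum of the residues of f at the poles inside |z| = 5).

The denominator factors as (z - 3)*(z + 1), so the singularities of f are simple poles at z = 3, z = -1.
  |3|² = 9 < 25 = 5², so this pole is inside the contour.
  |-1|² = 1 < 25 = 5², so this pole is inside the contour.

With P(z) = -2*z - 1 and Q(z) = z^2 - 2*z - 3, each pole is simple, so Res(f, z₀) = P(z₀)/Q'(z₀) with Q'(z) = 2*z - 2.
  Res(f, 3) = P(3)/Q'(3) = (-7)/(4) = -7/4
  Res(f, -1) = P(-1)/Q'(-1) = (1)/(-4) = -1/4

Sum of residues inside C: -2
∮_C f(z) dz = 2πi · (-2) = -4*I*pi

Final answer: -4*I*pi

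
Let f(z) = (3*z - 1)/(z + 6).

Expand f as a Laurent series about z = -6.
-19/(z + 6) + 3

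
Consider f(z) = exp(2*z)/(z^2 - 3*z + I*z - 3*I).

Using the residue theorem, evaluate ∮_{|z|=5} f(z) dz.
pi*(-1/5 - 3*I/5)*exp(-2*I) + pi*(1/5 + 3*I/5)*exp(6)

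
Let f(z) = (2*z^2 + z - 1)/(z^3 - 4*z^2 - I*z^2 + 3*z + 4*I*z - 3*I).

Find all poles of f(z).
The singularities of f are the zeros of the denominator. Factoring,
  z^3 - 4*z^2 - I*z^2 + 3*z + 4*I*z - 3*I = (z - 1)*(z - 3)*(z - I)
so the candidates are z = 1, z = 3, z = I.

Check the numerator P(z) = 2*z^2 + z - 1 at each one:
  P(1) = 2 ≠ 0, so z = 1 is a (simple) pole.
  P(3) = 20 ≠ 0, so z = 3 is a (simple) pole.
  P(I) = -3 + I ≠ 0, so z = I is a (simple) pole.

Poles of f: {I, 1, 3}

Final answer: {I, 1, 3}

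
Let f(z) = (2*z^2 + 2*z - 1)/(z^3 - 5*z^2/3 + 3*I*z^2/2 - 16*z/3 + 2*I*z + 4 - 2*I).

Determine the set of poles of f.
The singularities of f are the zeros of the denominator. Factoring,
  z^3 - 5*z^2/3 + 3*I*z^2/2 - 16*z/3 + 2*I*z + 4 - 2*I = (z - 3 + 3*I/2)*(z + 2)*(z - 2/3)
so the candidates are z = 3 - 3*I/2, z = -2, z = 2/3.

Check the numerator P(z) = 2*z^2 + 2*z - 1 at each one:
  P(3 - 3*I/2) = 37/2 - 21*I ≠ 0, so z = 3 - 3*I/2 is a (simple) pole.
  P(-2) = 3 ≠ 0, so z = -2 is a (simple) pole.
  P(2/3) = 11/9 ≠ 0, so z = 2/3 is a (simple) pole.

Poles of f: {-2, 2/3, 3 - 3*I/2}

Final answer: {-2, 2/3, 3 - 3*I/2}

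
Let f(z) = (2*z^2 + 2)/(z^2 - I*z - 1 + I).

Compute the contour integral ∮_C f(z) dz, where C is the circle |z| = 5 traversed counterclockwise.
By the residue theorem, ∮_C f(z) dz = 2πi · (sum of the residues of f at the poles inside |z| = 5).

The denominator factors as (z + 1 - I)*(z - 1), so the singularities of f are simple poles at z = -1 + I, z = 1.
  |-1 + I|² = 2 < 25 = 5², so this pole is inside the contour.
  |1|² = 1 < 25 = 5², so this pole is inside the contour.

With P(z) = 2*z^2 + 2 and Q(z) = z^2 - I*z - 1 + I, each pole is simple, so Res(f, z₀) = P(z₀)/Q'(z₀) with Q'(z) = 2*z - I.
  Res(f, -1 + I) = P(-1 + I)/Q'(-1 + I) = (2 - 4*I)/(-2 + I) = -8/5 + 6*I/5
  Res(f, 1) = P(1)/Q'(1) = (4)/(2 - I) = 8/5 + 4*I/5

Sum of residues inside C: 2*I
∮_C f(z) dz = 2πi · (2*I) = -4*pi

Final answer: -4*pi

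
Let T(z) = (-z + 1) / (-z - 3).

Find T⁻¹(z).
Set w = T(z) = (-z + 1) / (-z - 3) and solve for z:
  w*(-z - 3) = -z + 1
  -3*w + z*(1 - w) - 1 = 0
  z*(1 - w) = 3*w + 1
  z = (-3*w - 1)/(w - 1)
Renaming the variable, T⁻¹(z) = (-3*z - 1)/(z - 1).
(Check: ad - bc = 4 ≠ 0, so T is invertible.)

Final answer: (-3*z - 1)/(z - 1)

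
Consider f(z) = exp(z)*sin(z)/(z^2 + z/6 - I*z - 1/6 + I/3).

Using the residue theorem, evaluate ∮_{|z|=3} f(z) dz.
By the residue theorem, ∮_C f(z) dz = 2πi · (sum of the residues of f at the poles inside |z| = 3).

The denominator factors as (z - 1/3)*(z + 1/2 - I), so the singularities of f are simple poles at z = 1/3, z = -1/2 + I.
  |1/3|² = 1/9 < 9 = 3², so this pole is inside the contour.
  |-1/2 + I|² = 5/4 < 9 = 3², so this pole is inside the contour.

With P(z) = exp(z)*sin(z) and Q(z) = z^2 + z/6 - I*z - 1/6 + I/3, each pole is simple, so Res(f, z₀) = P(z₀)/Q'(z₀) with Q'(z) = 2*z + 1/6 - I.
  Res(f, 1/3) = P(1/3)/Q'(1/3) = (exp(1/3)*sin(1/3))/(5/6 - I) = (30/61 + 36*I/61)*exp(1/3)*sin(1/3)
  Res(f, -1/2 + I) = P(-1/2 + I)/Q'(-1/2 + I) = (-exp(-1/2 + I)*sin(1/2 - I))/(-5/6 + I) = (30/61 + 36*I/61)*exp(-1/2 + I)*sin(1/2 - I)

Sum of residues inside C: (30/61 + 36*I/61)*exp(1/3)*sin(1/3) + (30/61 + 36*I/61)*exp(-1/2 + I)*sin(1/2 - I)
∮_C f(z) dz = 2πi · ((30/61 + 36*I/61)*exp(1/3)*sin(1/3) + (30/61 + 36*I/61)*exp(-1/2 + I)*sin(1/2 - I)) = pi*(-72/61 + 60*I/61)*exp(1/3)*sin(1/3) + pi*(-72/61 + 60*I/61)*exp(-1/2 + I)*sin(1/2 - I)

Final answer: pi*(-72/61 + 60*I/61)*exp(1/3)*sin(1/3) + pi*(-72/61 + 60*I/61)*exp(-1/2 + I)*sin(1/2 - I)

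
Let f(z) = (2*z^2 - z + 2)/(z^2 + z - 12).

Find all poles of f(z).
{-4, 3}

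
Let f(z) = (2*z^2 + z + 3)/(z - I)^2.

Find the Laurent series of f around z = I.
(1 + I)/(z - I)^2 + (1 + 4*I)/(z - I) + 2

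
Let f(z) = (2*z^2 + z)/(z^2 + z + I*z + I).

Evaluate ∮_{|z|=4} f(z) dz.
By the residue theorem, ∮_C f(z) dz = 2πi · (sum of the residues of f at the poles inside |z| = 4).

The denominator factors as (z + I)*(z + 1), so the singularities of f are simple poles at z = -I, z = -1.
  |-I|² = 1 < 16 = 4², so this pole is inside the contour.
  |-1|² = 1 < 16 = 4², so this pole is inside the contour.

With P(z) = 2*z^2 + z and Q(z) = z^2 + z + I*z + I, each pole is simple, so Res(f, z₀) = P(z₀)/Q'(z₀) with Q'(z) = 2*z + 1 + I.
  Res(f, -I) = P(-I)/Q'(-I) = (-2 - I)/(1 - I) = -1/2 - 3*I/2
  Res(f, -1) = P(-1)/Q'(-1) = (1)/(-1 + I) = -1/2 - I/2

Sum of residues inside C: -1 - 2*I
∮_C f(z) dz = 2πi · (-1 - 2*I) = pi*(4 - 2*I)

Final answer: pi*(4 - 2*I)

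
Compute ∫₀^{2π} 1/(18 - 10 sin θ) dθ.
sqrt(14)*pi/28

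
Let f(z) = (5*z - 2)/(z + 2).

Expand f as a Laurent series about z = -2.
-12/(z + 2) + 5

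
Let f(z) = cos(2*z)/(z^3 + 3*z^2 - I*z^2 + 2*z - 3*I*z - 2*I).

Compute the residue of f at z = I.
(1/10 - 3*I/10)*cosh(2)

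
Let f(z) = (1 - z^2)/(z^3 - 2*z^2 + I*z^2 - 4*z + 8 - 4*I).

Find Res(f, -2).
Write f(z) = P(z)/Q(z) with P(z) = 1 - z^2 and Q(z) = z^3 - 2*z^2 + I*z^2 - 4*z + 8 - 4*I.
The denominator factors as Q(z) = (z - 2)*(z + 2)*(z - 2 + I), so z = -2 is a simple zero of Q and P is analytic there; z = -2 is therefore a simple pole and
  Res(f, z₀) = P(z₀)/Q'(z₀).

Q'(z) = 3*z^2 - 4*z + 2*I*z - 4, so Q'(-2) = 16 - 4*I.
P(-2) = -3.

Res(f, -2) = (-3)/(16 - 4*I) = -3/17 - 3*I/68

Final answer: -3/17 - 3*I/68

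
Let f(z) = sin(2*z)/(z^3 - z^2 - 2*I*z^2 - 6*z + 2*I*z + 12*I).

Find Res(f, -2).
Write f(z) = P(z)/Q(z) with P(z) = sin(2*z) and Q(z) = z^3 - z^2 - 2*I*z^2 - 6*z + 2*I*z + 12*I.
The denominator factors as Q(z) = (z - 3)*(z - 2*I)*(z + 2), so z = -2 is a simple zero of Q and P is analytic there; z = -2 is therefore a simple pole and
  Res(f, z₀) = P(z₀)/Q'(z₀).

Q'(z) = 3*z^2 - 2*z - 4*I*z - 6 + 2*I, so Q'(-2) = 10 + 10*I.
P(-2) = -sin(4).

Res(f, -2) = (-sin(4))/(10 + 10*I) = (-1/20 + I/20)*sin(4)

Final answer: (-1/20 + I/20)*sin(4)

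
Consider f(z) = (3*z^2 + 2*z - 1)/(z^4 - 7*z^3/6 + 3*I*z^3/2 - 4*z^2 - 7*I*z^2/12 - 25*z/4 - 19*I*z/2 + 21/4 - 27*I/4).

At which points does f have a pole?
The singularities of f are the zeros of the denominator. Factoring,
  z^4 - 7*z^3/6 + 3*I*z^3/2 - 4*z^2 - 7*I*z^2/12 - 25*z/4 - 19*I*z/2 + 21/4 - 27*I/4 = (z + 3*I/2)*(z - 3)*(z + 1/3 + I)*(z + 3/2 - I)
so the candidates are z = -3*I/2, z = 3, z = -1/3 - I, z = -3/2 + I.

Check the numerator P(z) = 3*z^2 + 2*z - 1 at each one:
  P(-3*I/2) = -31/4 - 3*I ≠ 0, so z = -3*I/2 is a (simple) pole.
  P(3) = 32 ≠ 0, so z = 3 is a (simple) pole.
  P(-1/3 - I) = -13/3 ≠ 0, so z = -1/3 - I is a (simple) pole.
  P(-3/2 + I) = -1/4 - 7*I ≠ 0, so z = -3/2 + I is a (simple) pole.

Poles of f: {-3/2 + I, -1/3 - I, -3*I/2, 3}

Final answer: {-3/2 + I, -1/3 - I, -3*I/2, 3}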